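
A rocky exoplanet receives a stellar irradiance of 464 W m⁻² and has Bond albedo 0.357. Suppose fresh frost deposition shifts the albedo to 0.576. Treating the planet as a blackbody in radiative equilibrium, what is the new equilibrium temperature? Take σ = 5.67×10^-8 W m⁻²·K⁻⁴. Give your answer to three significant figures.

172 kelvin

With the new albedo, S(1−α₂)/4 = 49.18 W m⁻², so T₂ = 171.6 K.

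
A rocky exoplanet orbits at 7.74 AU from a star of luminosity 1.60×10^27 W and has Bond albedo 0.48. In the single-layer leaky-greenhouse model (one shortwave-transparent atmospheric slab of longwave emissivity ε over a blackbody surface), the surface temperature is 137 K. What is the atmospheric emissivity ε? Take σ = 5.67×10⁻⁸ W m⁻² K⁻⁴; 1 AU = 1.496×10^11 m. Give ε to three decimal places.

Orbital distance: d = 7.74 AU = 1.158×10^12 m.
S = L/(4πd²) = 94.97 W m⁻².
TOA balance gives T_e = 121.5 K.
Inverting T_s⁴ = 2T_e⁴/(2−ε): (T_e/T_s)⁴ = 0.6181, so ε = 2(1 − 0.6181) = 0.7638.

0.764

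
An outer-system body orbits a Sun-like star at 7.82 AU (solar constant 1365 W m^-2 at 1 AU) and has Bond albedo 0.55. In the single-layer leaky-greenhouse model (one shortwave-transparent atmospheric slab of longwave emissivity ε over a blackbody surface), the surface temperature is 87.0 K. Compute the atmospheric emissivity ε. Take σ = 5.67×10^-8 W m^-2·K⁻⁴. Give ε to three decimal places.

0.454

Irradiance scales as 1/d², so S = 1365 W m^-2 × (1/7.82)² = 22.32 W m^-2.
TOA balance gives T_e = 81.58 K.
T_s⁴ = T_e⁴·2/(2−ε) → ε = 2 − 2(T_e/T_s)⁴ = 2 − 2·(81.58/87.0)⁴ = 0.4539.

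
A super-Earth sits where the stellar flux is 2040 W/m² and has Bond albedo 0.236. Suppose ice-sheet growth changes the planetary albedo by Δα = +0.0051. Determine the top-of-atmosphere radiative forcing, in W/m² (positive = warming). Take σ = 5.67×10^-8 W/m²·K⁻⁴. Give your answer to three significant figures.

The change in absorbed flux is Δ[S(1−α)/4] = −SΔα/4 = -2.601 W/m².

-2.60 W/m²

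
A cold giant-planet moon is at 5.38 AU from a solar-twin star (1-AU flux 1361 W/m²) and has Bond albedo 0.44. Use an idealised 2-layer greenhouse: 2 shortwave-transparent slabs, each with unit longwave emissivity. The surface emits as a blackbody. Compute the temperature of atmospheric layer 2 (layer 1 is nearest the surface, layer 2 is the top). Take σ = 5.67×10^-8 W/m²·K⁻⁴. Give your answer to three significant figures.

104 kelvin

Flux at the orbit: S = 1361/(5.38)² = 47.02 W/m².
Top-of-atmosphere balance: σT_e⁴ = S(1−α)/4 = 6.583 W/m² → T_e = 103.8 K.
The net upward flux σT_e⁴ is constant between every pair of levels, so T_k⁴ = (N+1−k)T_e⁴.
T_2 = (1)^(1/4)·103.8 = 103.8 K.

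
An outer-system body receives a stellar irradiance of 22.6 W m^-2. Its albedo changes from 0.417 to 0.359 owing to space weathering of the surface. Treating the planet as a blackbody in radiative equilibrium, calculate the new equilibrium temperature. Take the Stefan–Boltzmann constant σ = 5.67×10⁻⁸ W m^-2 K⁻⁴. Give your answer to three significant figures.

89.4 K

New equilibrium: T₂ = [(1−0.359)·22.60/(4σ)]^(1/4) = 89.40 K.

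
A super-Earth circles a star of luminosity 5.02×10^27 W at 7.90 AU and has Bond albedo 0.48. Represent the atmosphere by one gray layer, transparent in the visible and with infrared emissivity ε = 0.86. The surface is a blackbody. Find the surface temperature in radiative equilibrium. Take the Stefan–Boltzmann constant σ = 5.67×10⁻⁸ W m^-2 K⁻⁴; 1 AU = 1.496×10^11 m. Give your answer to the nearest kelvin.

184 kelvin

Orbital distance: d = 7.90 AU = 1.182×10^12 m.
Flux at the orbit: S = L/(4πd²) = 5.02×10^27/(4π·(1.18×10^12)²) = 286.0 W m^-2.
At the top of the atmosphere, σT_e⁴ = S(1−α)/4 = 37.18 W m^-2, giving T_e = 160.0 K.
Surface balance with a leaky layer gives σT_s⁴ = σT_e⁴·2/(2−ε), so T_s = T_e·[2/(2−0.86)]^(1/4) = 184.2 K.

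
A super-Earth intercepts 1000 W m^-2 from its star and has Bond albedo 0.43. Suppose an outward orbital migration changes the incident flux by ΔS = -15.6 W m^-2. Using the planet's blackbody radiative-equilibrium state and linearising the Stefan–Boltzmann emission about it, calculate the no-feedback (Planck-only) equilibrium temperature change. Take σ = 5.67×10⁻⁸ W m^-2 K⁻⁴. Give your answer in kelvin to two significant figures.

-0.87 kelvin

The baseline emission temperature is T_e = 223.9 K.
ΔF = Δ[S(1−α)]/4 = (1−0.43)·-15.6/4 = -2.223 W m^-2.
Planck response: λ_P = 4σT_e³ = 4·5.67×10⁻⁸·(223.9)³ = 2.546 W m^-2/K.
So ΔT₀ = -2.223/2.546 = -0.873 K.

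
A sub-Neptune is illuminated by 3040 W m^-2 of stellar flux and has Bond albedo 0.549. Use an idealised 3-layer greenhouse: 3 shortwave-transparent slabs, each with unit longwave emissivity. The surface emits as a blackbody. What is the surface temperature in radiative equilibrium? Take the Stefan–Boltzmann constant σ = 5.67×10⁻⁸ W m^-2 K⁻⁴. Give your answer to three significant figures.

The effective emission temperature is T_e = [S(1−α)/(4σ)]^¼ = 278.8 K.
For an N-layer opaque stack, T_s⁴ = (N+1)T_e⁴, hence T_s = (4)^(1/4)×278.8 K = 394.3 K.

394 K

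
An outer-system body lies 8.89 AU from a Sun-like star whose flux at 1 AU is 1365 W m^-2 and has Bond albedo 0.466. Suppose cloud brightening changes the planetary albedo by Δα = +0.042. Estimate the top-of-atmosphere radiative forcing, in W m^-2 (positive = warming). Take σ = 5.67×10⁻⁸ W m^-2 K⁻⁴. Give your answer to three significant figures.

Irradiance scales as 1/d², so S = 1365 W m^-2 × (1/8.89)² = 17.27 W m^-2.
TOA radiative forcing: ΔF = −S·Δα/4 = −17.27·(+0.042)/4 = -0.1814 W m^-2.

-0.181 W m^-2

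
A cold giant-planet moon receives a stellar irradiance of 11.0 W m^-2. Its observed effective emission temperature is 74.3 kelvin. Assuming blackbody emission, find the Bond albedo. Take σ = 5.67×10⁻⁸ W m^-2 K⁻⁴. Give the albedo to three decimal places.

0.372

From σT⁴ = S(1−α)/4 we invert for α: 1−α = 4σT⁴/S.
4σT⁴ = 4·5.67×10⁻⁸·(74.3)⁴ = 6.912 W m^-2.
1−α = 6.912/11.00 = 0.6284, so α = 0.3716.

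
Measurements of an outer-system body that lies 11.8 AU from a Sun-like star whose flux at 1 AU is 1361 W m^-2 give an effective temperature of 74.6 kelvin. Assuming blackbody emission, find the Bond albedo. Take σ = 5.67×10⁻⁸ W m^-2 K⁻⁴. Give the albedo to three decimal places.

0.281

By the inverse-square law, S = 1361/11.8² = 9.774 W m^-2.
Energy balance: S(1−α)/4 = σT⁴, so 1−α = 4σT⁴/S.
4σT⁴ = 4·5.67×10⁻⁸·(74.6)⁴ = 7.024 W m^-2.
1−α = 7.024/9.774 = 0.7186, so α = 0.2814.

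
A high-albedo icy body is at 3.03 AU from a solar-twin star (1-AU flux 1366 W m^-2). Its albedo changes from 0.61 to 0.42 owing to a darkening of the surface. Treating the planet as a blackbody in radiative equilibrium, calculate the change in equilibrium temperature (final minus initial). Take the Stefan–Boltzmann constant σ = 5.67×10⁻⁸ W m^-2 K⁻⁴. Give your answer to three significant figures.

13.2 K

Flux at the orbit: S = 1366/(3.03)² = 148.8 W m^-2.
With α = 0.61, T₁ = 126.5 K.
With α = 0.42, T₂ = 139.7 K.
Change: 139.7 − 126.5 = 13.19 K.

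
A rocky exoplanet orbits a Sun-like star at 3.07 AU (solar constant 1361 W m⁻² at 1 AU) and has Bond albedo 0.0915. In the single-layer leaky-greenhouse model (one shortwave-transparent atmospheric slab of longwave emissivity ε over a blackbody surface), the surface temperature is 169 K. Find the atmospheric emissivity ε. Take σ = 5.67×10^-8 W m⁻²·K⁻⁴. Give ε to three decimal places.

Flux at the orbit: S = 1361/(3.07)² = 144.4 W m⁻².
First, T_e = [144.4·(1−0.0915)/(4σ)]^(1/4) = 155.1 K.
Since (2−ε)/2 = (T_e/T_s)⁴ = 0.7091, ε = 0.5818.

0.582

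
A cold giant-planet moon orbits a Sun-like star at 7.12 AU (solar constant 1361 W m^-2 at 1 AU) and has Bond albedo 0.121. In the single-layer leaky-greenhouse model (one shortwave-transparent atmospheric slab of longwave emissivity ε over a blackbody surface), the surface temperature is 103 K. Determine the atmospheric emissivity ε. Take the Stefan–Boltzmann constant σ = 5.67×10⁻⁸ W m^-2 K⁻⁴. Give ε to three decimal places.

Irradiance scales as 1/d², so S = 1361 W m^-2 × (1/7.12)² = 26.85 W m^-2.
First, T_e = [26.85·(1−0.121)/(4σ)]^(1/4) = 101.0 K.
Inverting T_s⁴ = 2T_e⁴/(2−ε): (T_e/T_s)⁴ = 0.9245, so ε = 2(1 − 0.9245) = 0.1511.

0.151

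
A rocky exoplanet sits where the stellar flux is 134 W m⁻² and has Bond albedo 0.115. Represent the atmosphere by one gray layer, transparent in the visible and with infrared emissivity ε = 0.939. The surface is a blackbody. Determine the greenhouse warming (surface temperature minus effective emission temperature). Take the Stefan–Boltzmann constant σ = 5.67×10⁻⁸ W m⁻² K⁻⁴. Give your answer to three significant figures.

26.0 K

Effective emission temperature (TOA balance): σT_e⁴ = S(1−α)/4 = 29.65 W m⁻² → T_e = 151.2 K.
Surface balance with a leaky layer gives σT_s⁴ = σT_e⁴·2/(2−ε), so T_s = T_e·[2/(2−0.939)]^(1/4) = 177.2 K.
The atmosphere warms the surface by 25.97 K.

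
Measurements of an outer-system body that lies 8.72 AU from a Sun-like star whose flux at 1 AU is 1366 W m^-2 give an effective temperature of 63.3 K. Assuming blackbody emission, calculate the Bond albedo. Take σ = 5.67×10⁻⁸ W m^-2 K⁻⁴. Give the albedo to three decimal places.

Flux at the orbit: S = 1366/(8.72)² = 17.96 W m^-2.
Energy balance: S(1−α)/4 = σT⁴, so 1−α = 4σT⁴/S.
σT⁴ = 0.9103 W m^-2, so 4σT⁴ = 3.641 W m^-2.
Hence α = 1 − 3.641/17.96 = 0.7973.

0.797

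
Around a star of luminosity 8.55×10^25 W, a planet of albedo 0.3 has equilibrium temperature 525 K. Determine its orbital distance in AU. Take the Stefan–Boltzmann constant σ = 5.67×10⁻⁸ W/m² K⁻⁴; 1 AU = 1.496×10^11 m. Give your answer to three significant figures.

0.111 AU

Energy balance gives S = 4σT⁴/(1−α) = 24610 W/m².
Then d = [L/(4πS)]^(1/2) = 1.663×10^10 m, i.e. 0.1111 AU.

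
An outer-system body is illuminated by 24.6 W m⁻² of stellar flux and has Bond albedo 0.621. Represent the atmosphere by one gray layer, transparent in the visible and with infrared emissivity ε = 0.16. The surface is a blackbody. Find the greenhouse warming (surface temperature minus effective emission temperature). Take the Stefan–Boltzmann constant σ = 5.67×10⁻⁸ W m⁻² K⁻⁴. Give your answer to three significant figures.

At the top of the atmosphere, σT_e⁴ = S(1−α)/4 = 2.331 W m⁻², giving T_e = 80.07 K.
For a single slab of emissivity ε, T_s⁴ = 2T_e⁴/(2−ε); thus T_s = 80.07·(1.087)^(1/4) = 81.76 K.
The atmosphere warms the surface by 1.687 K.

1.69 K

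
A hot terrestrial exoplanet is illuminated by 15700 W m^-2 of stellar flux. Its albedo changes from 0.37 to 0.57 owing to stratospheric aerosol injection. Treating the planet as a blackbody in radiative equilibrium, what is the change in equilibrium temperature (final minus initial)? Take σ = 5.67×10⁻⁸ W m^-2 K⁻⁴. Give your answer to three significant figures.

With α = 0.37, T₁ = 457.0 K.
With α = 0.57, T₂ = 415.4 K.
ΔT = T₂ − T₁ = -41.62 K.

-41.6 K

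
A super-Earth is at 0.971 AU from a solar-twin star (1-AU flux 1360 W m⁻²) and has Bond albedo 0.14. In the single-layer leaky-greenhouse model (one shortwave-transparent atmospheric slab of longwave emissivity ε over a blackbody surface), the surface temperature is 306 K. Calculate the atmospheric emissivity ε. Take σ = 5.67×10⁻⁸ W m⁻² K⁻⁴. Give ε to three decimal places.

Flux at the orbit: S = 1360/(0.971)² = 1442 W m⁻².
Effective temperature: T_e = [S(1−α)/(4σ)]^(1/4) = 271.9 K.
Since (2−ε)/2 = (T_e/T_s)⁴ = 0.6238, ε = 0.7523.

0.752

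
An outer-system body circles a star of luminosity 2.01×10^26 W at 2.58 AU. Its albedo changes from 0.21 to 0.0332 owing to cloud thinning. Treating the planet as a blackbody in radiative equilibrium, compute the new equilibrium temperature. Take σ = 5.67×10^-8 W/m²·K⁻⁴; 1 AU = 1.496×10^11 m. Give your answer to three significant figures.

146 K

d = 2.58 × 1.496×10^11 m = 3.860×10^11 m.
Flux at the orbit: S = L/(4πd²) = 2.01×10^26/(4π·(3.86×10^11)²) = 107.4 W/m².
New equilibrium: T₂ = [(1−0.0332)·107.4/(4σ)]^(1/4) = 146.3 K.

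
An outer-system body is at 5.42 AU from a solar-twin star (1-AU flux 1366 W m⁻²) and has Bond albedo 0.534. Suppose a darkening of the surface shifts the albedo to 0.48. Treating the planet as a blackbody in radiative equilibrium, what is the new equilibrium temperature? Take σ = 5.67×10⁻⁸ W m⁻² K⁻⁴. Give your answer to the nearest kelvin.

102 kelvin

Irradiance scales as 1/d², so S = 1366 W m⁻² × (1/5.42)² = 46.50 W m⁻².
New equilibrium: T₂ = [(1−0.48)·46.50/(4σ)]^(1/4) = 101.6 K.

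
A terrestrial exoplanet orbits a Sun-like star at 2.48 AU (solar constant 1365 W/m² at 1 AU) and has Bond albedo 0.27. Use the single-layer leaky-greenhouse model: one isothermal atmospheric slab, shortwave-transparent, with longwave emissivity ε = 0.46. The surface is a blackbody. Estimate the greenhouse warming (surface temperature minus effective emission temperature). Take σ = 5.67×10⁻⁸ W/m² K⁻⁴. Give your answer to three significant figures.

11.0 K

By the inverse-square law, S = 1365/2.48² = 221.9 W/m².
The planet radiates to space at T_e = [S(1−α)/(4σ)]^(1/4) = 163.5 K.
The surface balance (absorbed SW + ε·downward IR = σT_s⁴) with T_a⁴ = T_s⁴/2 reduces to T_s = T_e·[2/(2−ε)]^¼ = 174.5 K.
T_s − T_e = 174.5 − 163.5 = 11.04 K.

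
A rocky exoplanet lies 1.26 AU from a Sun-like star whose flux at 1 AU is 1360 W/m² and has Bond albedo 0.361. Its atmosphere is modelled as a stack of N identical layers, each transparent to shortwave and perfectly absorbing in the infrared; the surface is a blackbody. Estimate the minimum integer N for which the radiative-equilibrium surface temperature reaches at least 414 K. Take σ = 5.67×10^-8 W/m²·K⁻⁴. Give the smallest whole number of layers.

12

Flux at the orbit: S = 1360/(1.26)² = 856.6 W/m².
Top-of-atmosphere balance: σT_e⁴ = S(1−α)/4 = 136.8 W/m² → T_e = 221.6 K.
T_s = (N+1)^(1/4)·T_e ≥ 414 K requires N+1 ≥ (T_s/T_e)⁴ = (414/221.6)⁴ = 12.172.
So N ≥ 11.172; the smallest integer is N = 12.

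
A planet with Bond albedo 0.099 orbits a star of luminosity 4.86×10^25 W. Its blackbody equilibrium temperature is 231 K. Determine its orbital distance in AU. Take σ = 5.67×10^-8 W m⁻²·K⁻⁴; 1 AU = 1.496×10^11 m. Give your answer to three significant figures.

Energy balance gives S = 4σT⁴/(1−α) = 716.7 W m⁻².
From L = 4πd²S, d = √(4.86×10^25/(4π·716.7)) = 7.346×10^10 m = 0.4910 AU.

0.491 AU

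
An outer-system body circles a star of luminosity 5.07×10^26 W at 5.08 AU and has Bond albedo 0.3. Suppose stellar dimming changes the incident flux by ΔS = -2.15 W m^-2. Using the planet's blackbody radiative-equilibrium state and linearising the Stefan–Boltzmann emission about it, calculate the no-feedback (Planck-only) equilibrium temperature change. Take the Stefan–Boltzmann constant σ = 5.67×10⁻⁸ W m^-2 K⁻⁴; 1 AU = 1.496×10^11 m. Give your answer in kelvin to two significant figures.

Orbital distance: d = 5.08 AU = 7.600×10^11 m.
Spreading L over a sphere of radius d: S = 5.07×10^26/(4π·7.60×10^11²) = 69.86 W m^-2.
Unperturbed T_e = [69.86·(1−0.3)/(4σ)]^¼ = 121.2 K.
Only a fraction (1−α) is absorbed and it's spread over 4πR², so ΔF = (1−α)ΔS/4 = -0.3762 W m^-2.
The Planck feedback parameter is 4σT_e³ = 0.4035 W m^-2/K.
So ΔT₀ = -0.3762/0.4035 = -0.932 K.

-0.93 K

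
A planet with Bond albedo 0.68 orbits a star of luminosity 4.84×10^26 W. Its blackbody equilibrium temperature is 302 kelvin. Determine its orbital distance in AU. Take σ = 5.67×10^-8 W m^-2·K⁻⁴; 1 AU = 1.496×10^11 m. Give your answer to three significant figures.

0.540 AU

The flux needed for this T is 4σT⁴/(1−0.68) = 5896 W m^-2.
From L = 4πd²S, d = √(4.84×10^26/(4π·5896)) = 8.083×10^10 m = 0.5403 AU.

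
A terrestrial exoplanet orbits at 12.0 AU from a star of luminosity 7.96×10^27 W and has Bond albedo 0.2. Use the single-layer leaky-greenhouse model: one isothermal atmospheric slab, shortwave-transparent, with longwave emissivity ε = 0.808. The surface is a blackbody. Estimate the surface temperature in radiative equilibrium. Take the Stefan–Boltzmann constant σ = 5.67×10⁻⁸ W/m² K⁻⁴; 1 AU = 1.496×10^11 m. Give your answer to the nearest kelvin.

Orbital distance: d = 12.0 AU = 1.795×10^12 m.
S = L/(4πd²) = 196.6 W/m².
Effective emission temperature (TOA balance): σT_e⁴ = S(1−α)/4 = 39.31 W/m² → T_e = 162.3 K.
For a single slab of emissivity ε, T_s⁴ = 2T_e⁴/(2−ε); thus T_s = 162.3·(1.678)^(1/4) = 184.7 K.

185 K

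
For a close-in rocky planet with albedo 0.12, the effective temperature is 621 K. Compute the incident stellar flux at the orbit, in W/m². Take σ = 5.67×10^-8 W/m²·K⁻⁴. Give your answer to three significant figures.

Invert the energy balance for S: S = 4σT⁴/(1−α).
σT⁴ = 5.67×10⁻⁸·(621)⁴ = 8432 W/m².
S = 4·8432/0.88 = 38330 W/m².

38300 W/m²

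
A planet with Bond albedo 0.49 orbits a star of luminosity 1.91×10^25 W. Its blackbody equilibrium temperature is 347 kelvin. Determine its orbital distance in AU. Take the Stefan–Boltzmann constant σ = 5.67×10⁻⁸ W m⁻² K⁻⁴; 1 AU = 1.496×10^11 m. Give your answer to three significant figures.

0.103 AU

Energy balance gives S = 4σT⁴/(1−α) = 6447 W m⁻².
Then d = [L/(4πS)]^(1/2) = 1.535×10^10 m, i.e. 0.1026 AU.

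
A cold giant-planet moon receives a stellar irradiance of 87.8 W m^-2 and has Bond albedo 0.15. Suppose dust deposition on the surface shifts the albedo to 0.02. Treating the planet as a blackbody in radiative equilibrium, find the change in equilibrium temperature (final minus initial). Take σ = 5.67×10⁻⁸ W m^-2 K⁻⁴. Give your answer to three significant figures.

4.88 K

Initial: T₁ = [S(1−0.15)/(4σ)]^(1/4) = 134.7 K.
After:  T₂ = [87.80·0.98/(4σ)]^(1/4) = 139.6 K.
ΔT = T₂ − T₁ = 4.878 K.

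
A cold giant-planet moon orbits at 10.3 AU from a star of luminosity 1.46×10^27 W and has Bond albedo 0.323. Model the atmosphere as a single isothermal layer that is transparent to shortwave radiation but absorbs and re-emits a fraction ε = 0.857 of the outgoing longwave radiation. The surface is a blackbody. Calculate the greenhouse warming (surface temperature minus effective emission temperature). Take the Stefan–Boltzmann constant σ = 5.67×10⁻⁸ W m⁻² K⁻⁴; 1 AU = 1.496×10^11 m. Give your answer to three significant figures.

Orbital distance: d = 10.3 AU = 1.541×10^12 m.
S = L/(4πd²) = 48.93 W m⁻².
At the top of the atmosphere, σT_e⁴ = S(1−α)/4 = 8.282 W m⁻², giving T_e = 109.9 K.
The surface balance (absorbed SW + ε·downward IR = σT_s⁴) with T_a⁴ = T_s⁴/2 reduces to T_s = T_e·[2/(2−ε)]^¼ = 126.4 K.
Greenhouse warming: T_s − T_e = 16.50 K.

16.5 K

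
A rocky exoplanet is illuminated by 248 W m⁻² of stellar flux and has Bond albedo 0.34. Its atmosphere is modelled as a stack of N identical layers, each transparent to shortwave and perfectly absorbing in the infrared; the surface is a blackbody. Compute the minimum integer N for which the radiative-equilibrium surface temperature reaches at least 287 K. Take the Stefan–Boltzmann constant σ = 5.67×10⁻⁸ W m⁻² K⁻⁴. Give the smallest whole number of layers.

9

Top-of-atmosphere balance: σT_e⁴ = S(1−α)/4 = 40.92 W m⁻² → T_e = 163.9 K.
Since T_s⁴ = (N+1)T_e⁴, we need N ≥ (T_s/T_e)⁴ − 1 = 8.401.
So N ≥ 8.401; the smallest integer is N = 9.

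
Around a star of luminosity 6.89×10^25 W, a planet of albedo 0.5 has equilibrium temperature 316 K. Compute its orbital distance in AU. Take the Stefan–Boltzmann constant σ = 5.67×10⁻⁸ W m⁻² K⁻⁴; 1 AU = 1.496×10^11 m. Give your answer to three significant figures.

0.233 AU

Required flux: S = 4σT⁴/(1−α) = 4523 W m⁻².
From L = 4πd²S, d = √(6.89×10^25/(4π·4523)) = 3.482×10^10 m = 0.2327 AU.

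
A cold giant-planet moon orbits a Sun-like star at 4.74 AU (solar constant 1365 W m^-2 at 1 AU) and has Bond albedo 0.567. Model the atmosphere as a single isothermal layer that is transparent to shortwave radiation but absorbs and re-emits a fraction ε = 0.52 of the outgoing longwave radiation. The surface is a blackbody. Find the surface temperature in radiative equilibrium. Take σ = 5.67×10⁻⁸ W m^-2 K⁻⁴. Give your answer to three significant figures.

112 K

By the inverse-square law, S = 1365/4.74² = 60.75 W m^-2.
Effective emission temperature (TOA balance): σT_e⁴ = S(1−α)/4 = 6.577 W m^-2 → T_e = 103.8 K.
Surface balance with a leaky layer gives σT_s⁴ = σT_e⁴·2/(2−ε), so T_s = T_e·[2/(2−0.52)]^(1/4) = 111.9 K.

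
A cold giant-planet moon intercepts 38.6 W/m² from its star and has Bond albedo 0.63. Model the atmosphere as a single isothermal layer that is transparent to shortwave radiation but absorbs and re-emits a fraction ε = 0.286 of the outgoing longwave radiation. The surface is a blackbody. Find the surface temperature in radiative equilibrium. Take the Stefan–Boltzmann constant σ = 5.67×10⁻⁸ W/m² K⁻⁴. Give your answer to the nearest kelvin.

93 K

Effective emission temperature (TOA balance): σT_e⁴ = S(1−α)/4 = 3.571 W/m² → T_e = 89.08 K.
The surface balance (absorbed SW + ε·downward IR = σT_s⁴) with T_a⁴ = T_s⁴/2 reduces to T_s = T_e·[2/(2−ε)]^¼ = 92.59 K.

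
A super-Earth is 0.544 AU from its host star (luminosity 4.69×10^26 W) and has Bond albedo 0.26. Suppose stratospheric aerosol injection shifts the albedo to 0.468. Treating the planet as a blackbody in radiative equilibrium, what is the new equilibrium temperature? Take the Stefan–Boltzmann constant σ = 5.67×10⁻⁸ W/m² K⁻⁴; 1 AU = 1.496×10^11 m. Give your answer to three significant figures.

d = 0.544 × 1.496×10^11 m = 8.138×10^10 m.
Flux at the orbit: S = L/(4πd²) = 4.69×10^26/(4π·(8.14×10^10)²) = 5635 W/m².
With the new albedo, S(1−α₂)/4 = 749.5 W/m², so T₂ = 339.1 K.

339 K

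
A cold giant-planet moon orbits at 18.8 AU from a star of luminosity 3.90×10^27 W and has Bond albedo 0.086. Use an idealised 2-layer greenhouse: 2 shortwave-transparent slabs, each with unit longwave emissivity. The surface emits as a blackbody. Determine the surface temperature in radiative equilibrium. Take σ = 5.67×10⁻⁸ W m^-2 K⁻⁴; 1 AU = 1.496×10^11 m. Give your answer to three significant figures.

148 kelvin

d = 18.8 × 1.496×10^11 m = 2.812×10^12 m.
Flux at the orbit: S = L/(4πd²) = 3.90×10^27/(4π·(2.81×10^12)²) = 39.24 W m^-2.
The effective emission temperature is T_e = [S(1−α)/(4σ)]^¼ = 112.1 K.
For an N-layer opaque stack, T_s⁴ = (N+1)T_e⁴, hence T_s = (3)^(1/4)×112.1 K = 147.6 K.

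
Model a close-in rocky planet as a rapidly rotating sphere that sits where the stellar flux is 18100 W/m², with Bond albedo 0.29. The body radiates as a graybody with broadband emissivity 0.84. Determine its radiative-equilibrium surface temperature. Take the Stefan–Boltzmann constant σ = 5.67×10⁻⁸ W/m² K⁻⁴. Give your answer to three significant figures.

510 kelvin

Averaging over the sphere, the absorbed flux is S(1−α)/4 = 3213 W/m².
Equating to εσT⁴ with ε = 0.84: T = (3213/0.84σ)^(1/4) = 509.6 K.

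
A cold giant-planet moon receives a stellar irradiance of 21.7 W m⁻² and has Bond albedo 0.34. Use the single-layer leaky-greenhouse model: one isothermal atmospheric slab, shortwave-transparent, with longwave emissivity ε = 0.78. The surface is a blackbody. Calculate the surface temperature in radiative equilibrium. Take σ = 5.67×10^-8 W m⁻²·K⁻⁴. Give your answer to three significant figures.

Effective emission temperature (TOA balance): σT_e⁴ = S(1−α)/4 = 3.580 W m⁻² → T_e = 89.14 K.
For a single slab of emissivity ε, T_s⁴ = 2T_e⁴/(2−ε); thus T_s = 89.14·(1.639)^(1/4) = 100.9 K.

101 K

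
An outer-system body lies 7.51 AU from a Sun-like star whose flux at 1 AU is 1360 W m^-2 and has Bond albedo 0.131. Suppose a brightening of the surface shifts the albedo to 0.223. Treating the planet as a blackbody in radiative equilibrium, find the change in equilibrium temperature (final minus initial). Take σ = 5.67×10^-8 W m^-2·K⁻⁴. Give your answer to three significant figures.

-2.70 K

Irradiance scales as 1/d², so S = 1360 W m^-2 × (1/7.51)² = 24.11 W m^-2.
Initial: T₁ = [S(1−0.131)/(4σ)]^(1/4) = 98.04 K.
After:  T₂ = [24.11·0.777/(4σ)]^(1/4) = 95.34 K.
ΔT = T₂ − T₁ = -2.705 K.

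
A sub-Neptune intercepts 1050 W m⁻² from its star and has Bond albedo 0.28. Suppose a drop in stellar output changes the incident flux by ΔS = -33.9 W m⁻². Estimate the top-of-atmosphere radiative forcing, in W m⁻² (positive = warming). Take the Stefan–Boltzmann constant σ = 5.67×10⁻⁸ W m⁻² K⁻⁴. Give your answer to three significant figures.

TOA radiative forcing: ΔF = (1−α)ΔS/4 = 0.72·(-33.9)/4 = -6.102 W m⁻².

-6.10 W m⁻²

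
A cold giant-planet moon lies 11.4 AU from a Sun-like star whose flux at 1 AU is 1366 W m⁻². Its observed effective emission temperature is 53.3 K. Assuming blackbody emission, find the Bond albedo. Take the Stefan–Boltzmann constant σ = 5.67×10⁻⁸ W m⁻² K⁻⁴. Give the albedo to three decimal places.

0.826

Flux at the orbit: S = 1366/(11.4)² = 10.51 W m⁻².
Energy balance: S(1−α)/4 = σT⁴, so 1−α = 4σT⁴/S.
σT⁴ = 0.4576 W m⁻², so 4σT⁴ = 1.830 W m⁻².
1−α = 1.830/10.51 = 0.1741, so α = 0.8259.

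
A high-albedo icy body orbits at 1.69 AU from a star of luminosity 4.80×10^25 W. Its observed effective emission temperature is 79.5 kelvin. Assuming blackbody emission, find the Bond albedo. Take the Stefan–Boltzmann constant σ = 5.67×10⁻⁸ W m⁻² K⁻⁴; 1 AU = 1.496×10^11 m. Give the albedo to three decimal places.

d = 1.69 × 1.496×10^11 m = 2.528×10^11 m.
Spreading L over a sphere of radius d: S = 4.80×10^25/(4π·2.53×10^11²) = 59.76 W m⁻².
From σT⁴ = S(1−α)/4 we invert for α: 1−α = 4σT⁴/S.
4σT⁴ = 4·5.67×10⁻⁸·(79.5)⁴ = 9.060 W m⁻².
1−α = 9.060/59.76 = 0.1516, so α = 0.8484.

0.848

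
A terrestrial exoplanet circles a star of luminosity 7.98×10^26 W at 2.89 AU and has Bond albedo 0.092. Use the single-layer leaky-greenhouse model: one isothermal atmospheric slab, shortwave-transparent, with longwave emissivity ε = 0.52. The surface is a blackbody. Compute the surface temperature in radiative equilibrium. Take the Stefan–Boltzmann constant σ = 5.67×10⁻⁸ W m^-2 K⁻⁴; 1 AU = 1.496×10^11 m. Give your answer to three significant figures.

d = 2.89 × 1.496×10^11 m = 4.323×10^11 m.
Spreading L over a sphere of radius d: S = 7.98×10^26/(4π·4.32×10^11²) = 339.7 W m^-2.
The planet radiates to space at T_e = [S(1−α)/(4σ)]^(1/4) = 192.0 K.
The surface balance (absorbed SW + ε·downward IR = σT_s⁴) with T_a⁴ = T_s⁴/2 reduces to T_s = T_e·[2/(2−ε)]^¼ = 207.1 K.

207 kelvin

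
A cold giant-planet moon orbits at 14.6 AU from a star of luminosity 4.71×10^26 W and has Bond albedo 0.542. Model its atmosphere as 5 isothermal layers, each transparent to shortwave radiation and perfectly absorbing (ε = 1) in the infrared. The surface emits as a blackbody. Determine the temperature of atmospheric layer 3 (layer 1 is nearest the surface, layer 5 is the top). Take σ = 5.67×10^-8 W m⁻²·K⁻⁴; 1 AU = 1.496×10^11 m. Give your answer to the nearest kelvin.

d = 14.6 × 1.496×10^11 m = 2.184×10^12 m.
Flux at the orbit: S = L/(4πd²) = 4.71×10^26/(4π·(2.18×10^12)²) = 7.857 W m⁻².
The effective emission temperature is T_e = [S(1−α)/(4σ)]^¼ = 63.11 K.
Each opaque layer satisfies 2T_j⁴ = T_{j−1}⁴ + T_{j+1}⁴, giving T_k⁴ = (N+1−k)T_e⁴.
T_3 = (3)^(1/4)·63.11 = 83.06 K.

83 K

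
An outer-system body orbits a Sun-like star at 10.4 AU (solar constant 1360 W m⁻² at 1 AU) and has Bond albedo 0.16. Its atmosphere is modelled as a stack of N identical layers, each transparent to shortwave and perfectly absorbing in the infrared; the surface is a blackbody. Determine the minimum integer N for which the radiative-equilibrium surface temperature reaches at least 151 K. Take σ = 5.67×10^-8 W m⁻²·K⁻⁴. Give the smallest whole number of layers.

11

Irradiance scales as 1/d², so S = 1360 W m⁻² × (1/10.4)² = 12.57 W m⁻².
OLR = S(1−α)/4 = 2.641 W m⁻²; the top layer radiates at T_e = 82.61 K.
Need (N+1)T_e⁴ ≥ T_s⁴, i.e. N+1 ≥ (151/82.61)⁴ = 11.163.
So N ≥ 10.163; the smallest integer is N = 11.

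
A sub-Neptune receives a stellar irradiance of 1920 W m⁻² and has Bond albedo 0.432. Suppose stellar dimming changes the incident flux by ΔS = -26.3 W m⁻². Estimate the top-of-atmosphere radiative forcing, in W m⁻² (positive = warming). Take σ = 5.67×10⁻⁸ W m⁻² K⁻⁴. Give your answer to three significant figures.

Only a fraction (1−α) is absorbed and it's spread over 4πR², so ΔF = (1−α)ΔS/4 = -3.735 W m⁻².

-3.73 W m⁻²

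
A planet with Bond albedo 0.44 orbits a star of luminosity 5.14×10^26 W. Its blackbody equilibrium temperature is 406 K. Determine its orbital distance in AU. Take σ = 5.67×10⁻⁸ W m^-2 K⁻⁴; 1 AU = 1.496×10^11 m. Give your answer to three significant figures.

0.408 AU

Required flux: S = 4σT⁴/(1−α) = 11000 W m^-2.
From L = 4πd²S, d = √(5.14×10^26/(4π·11000)) = 6.097×10^10 m = 0.4075 AU.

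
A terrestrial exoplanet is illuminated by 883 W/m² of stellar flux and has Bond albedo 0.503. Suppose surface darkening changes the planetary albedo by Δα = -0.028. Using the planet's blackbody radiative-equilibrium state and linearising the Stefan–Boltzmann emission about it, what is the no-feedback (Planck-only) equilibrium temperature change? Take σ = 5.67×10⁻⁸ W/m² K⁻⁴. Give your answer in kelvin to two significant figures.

Reference equilibrium: T_e = [S(1−α)/(4σ)]^(1/4) = 209.7 K.
The change in absorbed flux is Δ[S(1−α)/4] = −SΔα/4 = 6.181 W/m².
Planck response: λ_P = 4σT_e³ = 4·5.67×10⁻⁸·(209.7)³ = 2.092 W/m²/K.
So ΔT₀ = 6.181/2.092 = 2.95 K.

3.0 kelvin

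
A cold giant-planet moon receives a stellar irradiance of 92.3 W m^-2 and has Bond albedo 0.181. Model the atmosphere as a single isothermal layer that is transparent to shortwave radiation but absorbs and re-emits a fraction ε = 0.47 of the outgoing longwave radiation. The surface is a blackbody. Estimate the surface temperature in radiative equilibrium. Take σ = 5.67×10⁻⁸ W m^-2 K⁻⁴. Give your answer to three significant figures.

The planet radiates to space at T_e = [S(1−α)/(4σ)]^(1/4) = 135.1 K.
For a single slab of emissivity ε, T_s⁴ = 2T_e⁴/(2−ε); thus T_s = 135.1·(1.307)^(1/4) = 144.5 K.

144 K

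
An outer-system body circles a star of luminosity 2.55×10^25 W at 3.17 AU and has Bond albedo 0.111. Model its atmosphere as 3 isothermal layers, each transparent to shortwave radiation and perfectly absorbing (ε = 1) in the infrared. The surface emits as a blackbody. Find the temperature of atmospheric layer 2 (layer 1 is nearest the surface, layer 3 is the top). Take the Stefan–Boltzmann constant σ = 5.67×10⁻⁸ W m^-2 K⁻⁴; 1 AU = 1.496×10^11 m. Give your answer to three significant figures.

91.7 kelvin

d = 3.17 × 1.496×10^11 m = 4.742×10^11 m.
S = L/(4πd²) = 9.023 W m^-2.
The effective emission temperature is T_e = [S(1−α)/(4σ)]^¼ = 77.12 K.
In the N-layer model, layer k (counted from the surface) has T_k = (N+1−k)^(1/4)·T_e.
With k = 2: T_2 = (3+1−2)^¼·77.12 K = 91.71 K.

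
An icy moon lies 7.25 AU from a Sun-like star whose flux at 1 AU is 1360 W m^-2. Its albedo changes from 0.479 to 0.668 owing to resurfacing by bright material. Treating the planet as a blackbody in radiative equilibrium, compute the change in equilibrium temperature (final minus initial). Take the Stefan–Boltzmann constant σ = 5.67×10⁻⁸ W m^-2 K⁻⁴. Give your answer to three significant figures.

Flux at the orbit: S = 1360/(7.25)² = 25.87 W m^-2.
Before: T₁ = [25.87·0.521/(4σ)]^(1/4) = 87.80 K.
After:  T₂ = [25.87·0.332/(4σ)]^(1/4) = 78.45 K.
ΔT = T₂ − T₁ = -9.355 K.

-9.35 kelvin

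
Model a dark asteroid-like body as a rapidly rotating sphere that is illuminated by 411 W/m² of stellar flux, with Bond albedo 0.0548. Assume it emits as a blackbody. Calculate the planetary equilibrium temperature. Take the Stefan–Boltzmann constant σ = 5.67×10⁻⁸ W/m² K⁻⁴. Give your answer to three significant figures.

203 kelvin

The planet absorbs (1−α)S over its disc πR² and re-emits over 4πR², so the mean absorbed flux is (1−0.0548)·411.0/4 = 97.12 W/m².
Set σT⁴ = 97.12 → T = (97.12/σ)^(1/4) = 203.4 K.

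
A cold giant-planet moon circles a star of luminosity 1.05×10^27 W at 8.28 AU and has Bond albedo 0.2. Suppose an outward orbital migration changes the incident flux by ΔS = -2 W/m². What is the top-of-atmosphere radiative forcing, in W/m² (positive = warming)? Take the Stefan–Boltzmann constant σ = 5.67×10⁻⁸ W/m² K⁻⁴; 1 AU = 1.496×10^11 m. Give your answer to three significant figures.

Orbital distance: d = 8.28 AU = 1.239×10^12 m.
Flux at the orbit: S = L/(4πd²) = 1.05×10^27/(4π·(1.24×10^12)²) = 54.46 W/m².
Only a fraction (1−α) is absorbed and it's spread over 4πR², so ΔF = (1−α)ΔS/4 = -0.4000 W/m².

-0.400 W/m²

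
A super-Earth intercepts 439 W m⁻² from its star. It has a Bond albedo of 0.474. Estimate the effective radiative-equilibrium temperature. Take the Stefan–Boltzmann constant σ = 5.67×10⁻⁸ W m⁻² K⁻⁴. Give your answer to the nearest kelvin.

Averaging over the sphere, the absorbed flux is S(1−α)/4 = 57.73 W m⁻².
Balancing against σT⁴: T = (57.73/5.67×10⁻⁸)^(1/4) = 178.6 K.

179 K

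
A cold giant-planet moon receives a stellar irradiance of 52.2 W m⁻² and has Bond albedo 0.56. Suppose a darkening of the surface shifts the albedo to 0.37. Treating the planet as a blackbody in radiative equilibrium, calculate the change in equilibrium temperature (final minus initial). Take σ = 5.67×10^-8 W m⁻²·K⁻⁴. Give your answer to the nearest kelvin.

9 K

With α = 0.56, T₁ = 100.3 K.
With α = 0.37, T₂ = 109.7 K.
ΔT = T₂ − T₁ = 9.418 K.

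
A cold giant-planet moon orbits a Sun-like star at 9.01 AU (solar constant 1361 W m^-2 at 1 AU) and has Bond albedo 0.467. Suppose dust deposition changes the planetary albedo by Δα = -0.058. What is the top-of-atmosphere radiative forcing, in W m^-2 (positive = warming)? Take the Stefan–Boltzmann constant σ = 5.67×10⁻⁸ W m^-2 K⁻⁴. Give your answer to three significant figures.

Flux at the orbit: S = 1361/(9.01)² = 16.77 W m^-2.
ΔF = −(S/4)Δα = −(16.77/4)×(-0.058) = 0.2431 W m^-2.

0.243 W m^-2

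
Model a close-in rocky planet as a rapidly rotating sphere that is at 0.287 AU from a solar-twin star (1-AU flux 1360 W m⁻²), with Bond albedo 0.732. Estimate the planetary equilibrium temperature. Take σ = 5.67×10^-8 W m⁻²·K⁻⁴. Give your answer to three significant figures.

Irradiance scales as 1/d², so S = 1360 W m⁻² × (1/0.287)² = 16510 W m⁻².
Averaging over the sphere, the absorbed flux is S(1−α)/4 = 1106 W m⁻².
Set σT⁴ = 1106 → T = (1106/σ)^(1/4) = 373.7 K.

374 K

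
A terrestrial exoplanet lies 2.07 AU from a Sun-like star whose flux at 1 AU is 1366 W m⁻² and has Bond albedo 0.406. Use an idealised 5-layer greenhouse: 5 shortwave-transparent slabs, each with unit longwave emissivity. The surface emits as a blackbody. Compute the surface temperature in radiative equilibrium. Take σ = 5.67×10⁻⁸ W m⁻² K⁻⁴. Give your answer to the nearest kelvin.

By the inverse-square law, S = 1366/2.07² = 318.8 W m⁻².
OLR = S(1−α)/4 = 47.34 W m⁻²; the top layer radiates at T_e = 170.0 K.
For an N-layer opaque stack, T_s⁴ = (N+1)T_e⁴, hence T_s = (6)^(1/4)×170.0 K = 266.0 K.

266 K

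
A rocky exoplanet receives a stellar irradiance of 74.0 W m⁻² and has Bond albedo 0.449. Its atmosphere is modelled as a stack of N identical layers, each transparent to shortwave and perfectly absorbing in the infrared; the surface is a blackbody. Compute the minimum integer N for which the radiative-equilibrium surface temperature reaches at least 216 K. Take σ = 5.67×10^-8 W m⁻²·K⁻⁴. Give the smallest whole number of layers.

12

OLR = S(1−α)/4 = 10.19 W m⁻²; the top layer radiates at T_e = 115.8 K.
T_s = (N+1)^(1/4)·T_e ≥ 216 K requires N+1 ≥ (T_s/T_e)⁴ = (216/115.8)⁴ = 12.108.
So N ≥ 11.108; the smallest integer is N = 12.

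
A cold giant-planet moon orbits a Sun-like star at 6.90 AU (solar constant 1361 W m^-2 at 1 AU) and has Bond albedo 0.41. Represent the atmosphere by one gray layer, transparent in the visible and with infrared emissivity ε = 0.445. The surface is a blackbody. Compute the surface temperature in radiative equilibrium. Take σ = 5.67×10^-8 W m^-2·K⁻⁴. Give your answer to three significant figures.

Flux at the orbit: S = 1361/(6.90)² = 28.59 W m^-2.
The planet radiates to space at T_e = [S(1−α)/(4σ)]^(1/4) = 92.86 K.
For a single slab of emissivity ε, T_s⁴ = 2T_e⁴/(2−ε); thus T_s = 92.86·(1.286)^(1/4) = 98.89 K.

98.9 K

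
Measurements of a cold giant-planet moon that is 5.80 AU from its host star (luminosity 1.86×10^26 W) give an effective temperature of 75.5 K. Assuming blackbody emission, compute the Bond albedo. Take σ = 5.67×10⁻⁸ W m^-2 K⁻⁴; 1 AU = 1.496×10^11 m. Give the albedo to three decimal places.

Orbital distance: d = 5.80 AU = 8.677×10^11 m.
S = L/(4πd²) = 19.66 W m^-2.
Rearranging the radiative balance, α = 1 − 4σT⁴/S.
σT⁴ = 1.842 W m^-2, so 4σT⁴ = 7.369 W m^-2.
Hence α = 1 − 7.369/19.66 = 0.6252.

0.625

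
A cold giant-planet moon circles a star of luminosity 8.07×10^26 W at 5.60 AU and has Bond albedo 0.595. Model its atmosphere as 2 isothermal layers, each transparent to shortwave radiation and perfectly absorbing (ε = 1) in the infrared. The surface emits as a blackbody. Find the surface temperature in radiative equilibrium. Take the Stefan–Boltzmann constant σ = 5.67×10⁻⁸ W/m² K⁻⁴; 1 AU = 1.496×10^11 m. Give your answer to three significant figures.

149 K

Orbital distance: d = 5.60 AU = 8.378×10^11 m.
Flux at the orbit: S = L/(4πd²) = 8.07×10^26/(4π·(8.38×10^11)²) = 91.50 W/m².
The effective emission temperature is T_e = [S(1−α)/(4σ)]^¼ = 113.1 K.
With N = 2 opaque layers, T_s = (N+1)^(1/4)·T_e = 3^(1/4)·113.1 = 148.8 K.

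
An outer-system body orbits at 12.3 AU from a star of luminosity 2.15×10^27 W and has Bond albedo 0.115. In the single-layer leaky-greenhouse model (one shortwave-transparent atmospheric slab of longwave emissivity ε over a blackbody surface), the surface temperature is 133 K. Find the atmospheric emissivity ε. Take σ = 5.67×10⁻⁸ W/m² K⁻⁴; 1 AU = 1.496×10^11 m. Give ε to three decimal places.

d = 12.3 × 1.496×10^11 m = 1.840×10^12 m.
Flux at the orbit: S = L/(4πd²) = 2.15×10^27/(4π·(1.84×10^12)²) = 50.53 W/m².
Effective temperature: T_e = [S(1−α)/(4σ)]^(1/4) = 118.5 K.
Since (2−ε)/2 = (T_e/T_s)⁴ = 0.6302, ε = 0.7397.

0.740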